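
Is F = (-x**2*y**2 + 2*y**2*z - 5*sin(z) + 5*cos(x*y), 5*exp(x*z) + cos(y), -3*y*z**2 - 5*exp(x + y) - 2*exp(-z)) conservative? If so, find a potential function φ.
No, ∇×F = (-5*x*exp(x*z) - 3*z**2 - 5*exp(x + y), 2*y**2 + 5*exp(x + y) - 5*cos(z), 2*x**2*y + 5*x*sin(x*y) - 4*y*z + 5*z*exp(x*z)) ≠ 0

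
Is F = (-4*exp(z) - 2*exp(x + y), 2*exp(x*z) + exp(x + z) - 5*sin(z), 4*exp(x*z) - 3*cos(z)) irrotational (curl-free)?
No, ∇×F = (-2*x*exp(x*z) - exp(x + z) + 5*cos(z), -4*z*exp(x*z) - 4*exp(z), 2*z*exp(x*z) + 2*exp(x + y) + exp(x + z))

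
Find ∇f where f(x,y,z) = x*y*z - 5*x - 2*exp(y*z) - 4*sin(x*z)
(y*z - 4*z*cos(x*z) - 5, z*(x - 2*exp(y*z)), x*y - 4*x*cos(x*z) - 2*y*exp(y*z))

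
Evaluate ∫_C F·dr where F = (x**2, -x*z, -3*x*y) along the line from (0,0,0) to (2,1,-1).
16/3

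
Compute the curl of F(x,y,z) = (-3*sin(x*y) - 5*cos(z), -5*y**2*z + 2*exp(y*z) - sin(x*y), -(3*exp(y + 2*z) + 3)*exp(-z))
(5*y**2 - 2*y*exp(y*z) - 3*exp(y + z), 5*sin(z), (3*x - y)*cos(x*y))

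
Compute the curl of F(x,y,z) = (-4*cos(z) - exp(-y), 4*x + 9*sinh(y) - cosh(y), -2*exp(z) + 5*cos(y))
(-5*sin(y), 4*sin(z), 4 - exp(-y))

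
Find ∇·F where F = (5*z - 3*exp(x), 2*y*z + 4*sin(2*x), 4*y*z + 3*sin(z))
4*y + 2*z - 3*exp(x) + 3*cos(z)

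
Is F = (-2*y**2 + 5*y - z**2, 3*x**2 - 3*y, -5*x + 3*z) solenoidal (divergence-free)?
Yes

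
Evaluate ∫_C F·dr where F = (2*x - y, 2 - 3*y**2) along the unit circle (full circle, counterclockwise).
pi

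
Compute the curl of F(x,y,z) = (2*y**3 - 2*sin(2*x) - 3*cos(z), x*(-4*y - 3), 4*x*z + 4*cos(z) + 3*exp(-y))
(-3*exp(-y), -4*z + 3*sin(z), -6*y**2 - 4*y - 3)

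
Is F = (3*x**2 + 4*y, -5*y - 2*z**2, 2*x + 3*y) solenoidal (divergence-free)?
No, ∇·F = 6*x - 5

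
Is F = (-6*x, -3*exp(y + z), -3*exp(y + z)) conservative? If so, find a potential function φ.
Yes, F is conservative. φ = -3*x**2 - 3*exp(y + z)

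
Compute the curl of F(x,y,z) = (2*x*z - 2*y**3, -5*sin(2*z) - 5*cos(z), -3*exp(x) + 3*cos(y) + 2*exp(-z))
(-3*sin(y) - 5*sin(z) + 10*cos(2*z), 2*x + 3*exp(x), 6*y**2)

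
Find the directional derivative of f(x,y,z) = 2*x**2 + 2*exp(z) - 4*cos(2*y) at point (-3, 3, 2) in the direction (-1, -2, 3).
sqrt(14)*(-8*sin(6) + 6 + 3*exp(2))/7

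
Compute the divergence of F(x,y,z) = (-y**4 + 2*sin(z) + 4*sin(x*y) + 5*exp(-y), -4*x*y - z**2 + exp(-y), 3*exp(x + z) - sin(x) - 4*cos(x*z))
4*x*sin(x*z) - 4*x + 4*y*cos(x*y) + 3*exp(x + z) - exp(-y)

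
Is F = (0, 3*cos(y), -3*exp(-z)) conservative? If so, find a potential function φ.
Yes, F is conservative. φ = 3*sin(y) + 3*exp(-z)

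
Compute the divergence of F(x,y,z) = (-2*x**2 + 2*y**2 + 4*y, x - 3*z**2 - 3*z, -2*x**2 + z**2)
-4*x + 2*z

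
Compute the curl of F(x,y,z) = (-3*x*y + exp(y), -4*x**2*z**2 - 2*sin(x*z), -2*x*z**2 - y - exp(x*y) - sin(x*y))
(8*x**2*z - x*exp(x*y) - x*cos(x*y) + 2*x*cos(x*z) - 1, y*exp(x*y) + y*cos(x*y) + 2*z**2, -8*x*z**2 + 3*x - 2*z*cos(x*z) - exp(y))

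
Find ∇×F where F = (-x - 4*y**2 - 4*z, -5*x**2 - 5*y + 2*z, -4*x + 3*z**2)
(-2, 0, -10*x + 8*y)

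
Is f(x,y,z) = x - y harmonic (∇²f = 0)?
Yes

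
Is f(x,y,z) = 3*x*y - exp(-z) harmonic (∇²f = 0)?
No, ∇²f = -exp(-z)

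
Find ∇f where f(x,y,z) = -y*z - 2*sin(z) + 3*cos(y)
(0, -z - 3*sin(y), -y - 2*cos(z))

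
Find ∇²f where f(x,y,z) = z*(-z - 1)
-2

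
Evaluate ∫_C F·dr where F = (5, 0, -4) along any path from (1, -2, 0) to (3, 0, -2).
18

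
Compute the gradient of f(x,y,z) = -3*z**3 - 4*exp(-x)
(4*exp(-x), 0, -9*z**2)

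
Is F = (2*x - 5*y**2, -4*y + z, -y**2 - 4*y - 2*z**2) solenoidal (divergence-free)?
No, ∇·F = -4*z - 2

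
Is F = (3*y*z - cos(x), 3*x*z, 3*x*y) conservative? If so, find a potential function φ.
Yes, F is conservative. φ = 3*x*y*z - sin(x)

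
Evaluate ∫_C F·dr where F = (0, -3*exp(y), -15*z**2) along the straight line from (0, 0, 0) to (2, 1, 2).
-37 - 3*E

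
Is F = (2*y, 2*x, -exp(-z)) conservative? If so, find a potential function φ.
Yes, F is conservative. φ = 2*x*y + exp(-z)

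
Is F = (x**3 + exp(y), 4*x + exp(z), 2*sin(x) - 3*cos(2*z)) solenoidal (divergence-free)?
No, ∇·F = 3*x**2 + 6*sin(2*z)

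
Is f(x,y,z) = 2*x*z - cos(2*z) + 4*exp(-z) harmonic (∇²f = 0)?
No, ∇²f = 4*cos(2*z) + 4*exp(-z)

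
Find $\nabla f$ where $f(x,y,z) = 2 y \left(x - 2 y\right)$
(2*y, 2*x - 8*y, 0)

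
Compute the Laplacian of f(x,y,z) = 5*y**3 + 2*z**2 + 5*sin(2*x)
30*y - 20*sin(2*x) + 4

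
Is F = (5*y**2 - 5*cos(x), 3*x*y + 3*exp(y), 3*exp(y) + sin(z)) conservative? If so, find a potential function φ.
No, ∇×F = (3*exp(y), 0, -7*y) ≠ 0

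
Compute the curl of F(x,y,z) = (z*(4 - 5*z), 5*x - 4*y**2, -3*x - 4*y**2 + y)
(1 - 8*y, 7 - 10*z, 5)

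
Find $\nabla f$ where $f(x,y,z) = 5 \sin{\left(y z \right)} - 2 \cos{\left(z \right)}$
(0, 5*z*cos(y*z), 5*y*cos(y*z) + 2*sin(z))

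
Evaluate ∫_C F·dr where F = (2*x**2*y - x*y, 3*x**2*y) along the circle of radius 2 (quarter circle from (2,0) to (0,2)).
44/3 - 2*pi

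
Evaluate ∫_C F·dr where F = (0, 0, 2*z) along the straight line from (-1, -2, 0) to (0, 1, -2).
4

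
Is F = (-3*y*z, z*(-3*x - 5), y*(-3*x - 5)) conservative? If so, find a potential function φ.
Yes, F is conservative. φ = y*z*(-3*x - 5)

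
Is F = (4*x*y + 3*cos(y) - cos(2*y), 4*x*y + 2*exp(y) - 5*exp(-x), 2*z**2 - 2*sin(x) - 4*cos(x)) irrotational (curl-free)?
No, ∇×F = (0, -4*sin(x) + 2*cos(x), -4*x + 4*y + 3*sin(y) - 2*sin(2*y) + 5*exp(-x))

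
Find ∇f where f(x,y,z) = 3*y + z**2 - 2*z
(0, 3, 2*z - 2)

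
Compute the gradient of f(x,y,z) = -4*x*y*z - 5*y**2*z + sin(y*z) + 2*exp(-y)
(-4*y*z, (z*(-4*x - 10*y + cos(y*z))*exp(y) - 2)*exp(-y), y*(-4*x - 5*y + cos(y*z)))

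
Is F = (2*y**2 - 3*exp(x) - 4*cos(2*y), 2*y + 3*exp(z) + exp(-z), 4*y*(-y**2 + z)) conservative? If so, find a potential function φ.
No, ∇×F = (-12*y**2 + 4*z - 3*exp(z) + exp(-z), 0, -4*y - 8*sin(2*y)) ≠ 0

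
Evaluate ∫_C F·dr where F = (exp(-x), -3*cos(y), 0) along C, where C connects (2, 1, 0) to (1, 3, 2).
(-E + 1 + 3*(-sin(3) + sin(1))*exp(2))*exp(-2)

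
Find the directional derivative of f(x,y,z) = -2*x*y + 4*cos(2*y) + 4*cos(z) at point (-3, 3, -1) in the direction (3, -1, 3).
4*sqrt(19)*(-6 + 2*sin(6) + 3*sin(1))/19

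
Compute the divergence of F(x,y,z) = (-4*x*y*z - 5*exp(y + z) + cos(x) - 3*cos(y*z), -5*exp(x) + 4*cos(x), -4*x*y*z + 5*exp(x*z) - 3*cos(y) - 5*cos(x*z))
-4*x*y + 5*x*exp(x*z) + 5*x*sin(x*z) - 4*y*z - sin(x)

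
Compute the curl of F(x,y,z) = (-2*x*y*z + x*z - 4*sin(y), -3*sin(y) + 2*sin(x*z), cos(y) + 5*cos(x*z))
(-2*x*cos(x*z) - sin(y), -2*x*y + x + 5*z*sin(x*z), 2*x*z + 2*z*cos(x*z) + 4*cos(y))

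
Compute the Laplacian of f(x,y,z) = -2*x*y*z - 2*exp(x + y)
-4*exp(x + y)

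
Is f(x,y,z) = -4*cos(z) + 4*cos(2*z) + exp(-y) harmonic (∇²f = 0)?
No, ∇²f = 4*cos(z) - 16*cos(2*z) + exp(-y)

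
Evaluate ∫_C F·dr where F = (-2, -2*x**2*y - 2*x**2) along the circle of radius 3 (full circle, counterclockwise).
0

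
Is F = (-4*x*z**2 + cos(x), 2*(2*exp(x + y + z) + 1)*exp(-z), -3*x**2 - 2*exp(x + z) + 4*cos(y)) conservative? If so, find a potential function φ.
No, ∇×F = (-4*sin(y) + 2*exp(-z), -8*x*z + 6*x + 2*exp(x + z), 4*exp(x + y)) ≠ 0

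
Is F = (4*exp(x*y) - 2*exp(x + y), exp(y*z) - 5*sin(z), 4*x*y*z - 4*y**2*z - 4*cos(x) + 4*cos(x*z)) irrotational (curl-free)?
No, ∇×F = (4*x*z - 8*y*z - y*exp(y*z) + 5*cos(z), -4*y*z + 4*z*sin(x*z) - 4*sin(x), -4*x*exp(x*y) + 2*exp(x + y))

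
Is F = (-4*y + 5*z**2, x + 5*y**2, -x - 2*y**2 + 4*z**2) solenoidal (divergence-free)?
No, ∇·F = 10*y + 8*z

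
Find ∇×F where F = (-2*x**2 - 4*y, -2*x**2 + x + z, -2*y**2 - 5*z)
(-4*y - 1, 0, 5 - 4*x)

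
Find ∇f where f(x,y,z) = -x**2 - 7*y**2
(-2*x, -14*y, 0)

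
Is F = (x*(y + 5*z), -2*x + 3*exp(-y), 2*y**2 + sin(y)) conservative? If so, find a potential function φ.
No, ∇×F = (4*y + cos(y), 5*x, -x - 2) ≠ 0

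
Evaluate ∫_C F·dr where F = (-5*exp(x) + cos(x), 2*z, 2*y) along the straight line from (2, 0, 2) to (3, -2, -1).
-5*exp(3) - sin(2) + sin(3) + 4 + 5*exp(2)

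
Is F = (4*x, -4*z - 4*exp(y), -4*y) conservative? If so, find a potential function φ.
Yes, F is conservative. φ = 2*x**2 - 4*y*z - 4*exp(y)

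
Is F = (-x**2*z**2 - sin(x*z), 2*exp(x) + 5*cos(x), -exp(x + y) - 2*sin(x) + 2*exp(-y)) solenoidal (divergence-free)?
No, ∇·F = -z*(2*x*z + cos(x*z))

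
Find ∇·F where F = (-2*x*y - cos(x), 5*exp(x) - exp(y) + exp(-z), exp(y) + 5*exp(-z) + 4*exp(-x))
-2*y - exp(y) + sin(x) - 5*exp(-z)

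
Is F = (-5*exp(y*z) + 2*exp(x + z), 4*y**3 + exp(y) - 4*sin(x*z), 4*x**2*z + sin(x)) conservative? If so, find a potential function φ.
No, ∇×F = (4*x*cos(x*z), -8*x*z - 5*y*exp(y*z) + 2*exp(x + z) - cos(x), z*(5*exp(y*z) - 4*cos(x*z))) ≠ 0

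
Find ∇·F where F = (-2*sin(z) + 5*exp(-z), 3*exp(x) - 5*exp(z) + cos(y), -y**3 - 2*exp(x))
-sin(y)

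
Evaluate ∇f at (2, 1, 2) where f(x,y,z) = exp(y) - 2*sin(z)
(0, E, -2*cos(2))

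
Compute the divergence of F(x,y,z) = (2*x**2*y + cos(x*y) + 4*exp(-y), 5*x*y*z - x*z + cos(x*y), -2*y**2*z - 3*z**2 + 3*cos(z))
4*x*y + 5*x*z - x*sin(x*y) - 2*y**2 - y*sin(x*y) - 6*z - 3*sin(z)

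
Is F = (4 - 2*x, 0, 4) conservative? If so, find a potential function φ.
Yes, F is conservative. φ = -x**2 + 4*x + 4*z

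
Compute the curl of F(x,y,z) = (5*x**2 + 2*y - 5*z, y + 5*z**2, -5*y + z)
(-10*z - 5, -5, -2)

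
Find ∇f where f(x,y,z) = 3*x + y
(3, 1, 0)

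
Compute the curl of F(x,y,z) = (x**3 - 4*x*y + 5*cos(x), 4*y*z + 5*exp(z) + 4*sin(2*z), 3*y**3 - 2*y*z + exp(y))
(9*y**2 - 4*y - 2*z + exp(y) - 5*exp(z) - 8*cos(2*z), 0, 4*x)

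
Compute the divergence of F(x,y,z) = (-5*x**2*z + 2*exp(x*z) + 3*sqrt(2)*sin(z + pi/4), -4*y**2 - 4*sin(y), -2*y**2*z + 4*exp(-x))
-10*x*z - 2*y**2 - 8*y + 2*z*exp(x*z) - 4*cos(y)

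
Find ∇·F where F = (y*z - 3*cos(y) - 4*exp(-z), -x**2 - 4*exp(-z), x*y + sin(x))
0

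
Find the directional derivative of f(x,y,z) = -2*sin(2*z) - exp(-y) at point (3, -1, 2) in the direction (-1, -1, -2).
sqrt(6)*(8*cos(4) - E)/6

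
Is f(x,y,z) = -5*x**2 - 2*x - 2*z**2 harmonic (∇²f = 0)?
No, ∇²f = -14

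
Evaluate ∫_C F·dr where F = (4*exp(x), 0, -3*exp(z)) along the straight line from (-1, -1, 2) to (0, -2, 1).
-3*E - 4*exp(-1) + 4 + 3*exp(2)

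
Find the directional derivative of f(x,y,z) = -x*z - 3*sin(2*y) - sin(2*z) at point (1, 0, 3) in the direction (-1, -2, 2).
13/3 - 4*cos(6)/3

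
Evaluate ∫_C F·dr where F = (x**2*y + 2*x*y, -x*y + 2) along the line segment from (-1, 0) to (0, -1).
-19/12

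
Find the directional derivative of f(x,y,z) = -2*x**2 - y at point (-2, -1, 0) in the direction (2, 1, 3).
15*sqrt(14)/14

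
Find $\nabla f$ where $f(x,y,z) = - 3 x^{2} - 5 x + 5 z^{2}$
(-6*x - 5, 0, 10*z)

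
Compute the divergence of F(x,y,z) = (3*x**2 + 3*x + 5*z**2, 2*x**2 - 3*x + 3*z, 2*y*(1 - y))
6*x + 3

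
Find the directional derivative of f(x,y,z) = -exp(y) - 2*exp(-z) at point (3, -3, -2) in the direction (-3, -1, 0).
sqrt(10)*exp(-3)/10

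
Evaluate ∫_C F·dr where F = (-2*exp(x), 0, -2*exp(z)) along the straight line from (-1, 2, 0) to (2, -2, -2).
-2*exp(2) - 2*exp(-2) + 2*exp(-1) + 2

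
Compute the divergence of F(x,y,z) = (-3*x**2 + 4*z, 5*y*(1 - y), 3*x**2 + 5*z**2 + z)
-6*x - 10*y + 10*z + 6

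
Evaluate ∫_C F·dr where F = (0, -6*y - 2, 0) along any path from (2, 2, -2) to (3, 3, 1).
-17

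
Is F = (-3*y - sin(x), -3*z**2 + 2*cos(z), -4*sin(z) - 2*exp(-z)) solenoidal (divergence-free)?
No, ∇·F = -cos(x) - 4*cos(z) + 2*exp(-z)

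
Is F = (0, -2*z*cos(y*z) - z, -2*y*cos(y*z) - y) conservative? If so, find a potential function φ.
Yes, F is conservative. φ = -y*z - 2*sin(y*z)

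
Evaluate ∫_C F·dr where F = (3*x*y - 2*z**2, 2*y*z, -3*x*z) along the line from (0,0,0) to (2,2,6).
-96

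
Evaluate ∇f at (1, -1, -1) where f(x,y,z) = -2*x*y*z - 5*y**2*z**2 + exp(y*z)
(-2, 12 - E, 12 - E)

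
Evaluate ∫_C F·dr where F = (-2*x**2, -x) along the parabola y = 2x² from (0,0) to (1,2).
-2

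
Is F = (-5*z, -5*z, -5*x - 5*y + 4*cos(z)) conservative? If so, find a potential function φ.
Yes, F is conservative. φ = -5*x*z - 5*y*z + 4*sin(z)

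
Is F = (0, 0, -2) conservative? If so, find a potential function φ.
Yes, F is conservative. φ = -2*z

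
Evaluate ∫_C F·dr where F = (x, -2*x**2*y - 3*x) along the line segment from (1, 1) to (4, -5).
-411/2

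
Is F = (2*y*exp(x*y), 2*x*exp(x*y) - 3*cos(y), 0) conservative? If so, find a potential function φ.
Yes, F is conservative. φ = 2*exp(x*y) - 3*sin(y)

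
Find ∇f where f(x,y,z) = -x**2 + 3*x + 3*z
(3 - 2*x, 0, 3)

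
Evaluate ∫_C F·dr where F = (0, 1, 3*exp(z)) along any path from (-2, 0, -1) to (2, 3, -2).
-3*exp(-1) + 3*exp(-2) + 3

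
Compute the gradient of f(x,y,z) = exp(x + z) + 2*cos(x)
(exp(x + z) - 2*sin(x), 0, exp(x + z))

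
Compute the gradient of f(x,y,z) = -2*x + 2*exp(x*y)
(2*y*exp(x*y) - 2, 2*x*exp(x*y), 0)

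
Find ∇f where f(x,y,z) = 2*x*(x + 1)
(4*x + 2, 0, 0)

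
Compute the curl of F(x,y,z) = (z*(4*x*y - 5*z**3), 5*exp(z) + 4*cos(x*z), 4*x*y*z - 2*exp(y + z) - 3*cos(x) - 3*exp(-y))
(4*x*z + 4*x*sin(x*z) - 5*exp(z) - 2*exp(y + z) + 3*exp(-y), 4*x*y - 4*y*z - 20*z**3 - 3*sin(x), -4*z*(x + sin(x*z)))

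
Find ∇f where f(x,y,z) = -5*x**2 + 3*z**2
(-10*x, 0, 6*z)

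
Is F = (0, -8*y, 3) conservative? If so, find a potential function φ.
Yes, F is conservative. φ = -4*y**2 + 3*z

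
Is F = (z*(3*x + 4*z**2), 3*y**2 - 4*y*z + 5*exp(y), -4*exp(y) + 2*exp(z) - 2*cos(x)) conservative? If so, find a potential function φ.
No, ∇×F = (4*y - 4*exp(y), 3*x + 12*z**2 - 2*sin(x), 0) ≠ 0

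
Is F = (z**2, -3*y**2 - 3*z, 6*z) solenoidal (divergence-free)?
No, ∇·F = 6 - 6*y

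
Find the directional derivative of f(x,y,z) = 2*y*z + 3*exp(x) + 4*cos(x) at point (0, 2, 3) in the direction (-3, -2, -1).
-25*sqrt(14)/14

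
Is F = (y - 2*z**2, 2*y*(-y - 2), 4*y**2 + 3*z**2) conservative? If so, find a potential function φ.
No, ∇×F = (8*y, -4*z, -1) ≠ 0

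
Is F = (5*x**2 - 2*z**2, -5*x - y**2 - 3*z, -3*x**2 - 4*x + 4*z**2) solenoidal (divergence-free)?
No, ∇·F = 10*x - 2*y + 8*z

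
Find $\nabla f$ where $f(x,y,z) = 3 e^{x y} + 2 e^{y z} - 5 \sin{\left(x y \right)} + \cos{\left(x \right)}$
(3*y*exp(x*y) - 5*y*cos(x*y) - sin(x), 3*x*exp(x*y) - 5*x*cos(x*y) + 2*z*exp(y*z), 2*y*exp(y*z))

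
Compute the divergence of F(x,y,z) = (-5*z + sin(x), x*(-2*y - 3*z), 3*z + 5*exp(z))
-2*x + 5*exp(z) + cos(x) + 3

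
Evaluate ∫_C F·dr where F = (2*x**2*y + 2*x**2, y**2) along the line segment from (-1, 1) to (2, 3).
89/3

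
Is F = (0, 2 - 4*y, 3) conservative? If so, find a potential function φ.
Yes, F is conservative. φ = -2*y**2 + 2*y + 3*z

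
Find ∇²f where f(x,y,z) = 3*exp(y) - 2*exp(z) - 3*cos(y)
3*exp(y) - 2*exp(z) + 3*cos(y)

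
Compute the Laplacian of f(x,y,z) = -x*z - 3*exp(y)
-3*exp(y)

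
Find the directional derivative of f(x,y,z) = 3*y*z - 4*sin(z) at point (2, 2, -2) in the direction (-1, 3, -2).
sqrt(14)*(-15 + 4*cos(2))/7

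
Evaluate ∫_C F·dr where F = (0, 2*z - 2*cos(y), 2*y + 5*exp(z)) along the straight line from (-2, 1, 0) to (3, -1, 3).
-11 + 4*sin(1) + 5*exp(3)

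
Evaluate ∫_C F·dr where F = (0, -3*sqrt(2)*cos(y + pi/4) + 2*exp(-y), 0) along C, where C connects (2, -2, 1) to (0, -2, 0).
0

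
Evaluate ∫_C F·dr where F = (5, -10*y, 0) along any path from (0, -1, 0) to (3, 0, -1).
20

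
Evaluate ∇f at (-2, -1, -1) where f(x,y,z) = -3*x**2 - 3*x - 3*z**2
(9, 0, 6)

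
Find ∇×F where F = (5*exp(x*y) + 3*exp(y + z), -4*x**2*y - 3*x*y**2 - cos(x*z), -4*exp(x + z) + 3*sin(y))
(-x*sin(x*z) + 3*cos(y), 4*exp(x + z) + 3*exp(y + z), -8*x*y - 5*x*exp(x*y) - 3*y**2 + z*sin(x*z) - 3*exp(y + z))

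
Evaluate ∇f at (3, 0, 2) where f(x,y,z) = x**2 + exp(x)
(6 + exp(3), 0, 0)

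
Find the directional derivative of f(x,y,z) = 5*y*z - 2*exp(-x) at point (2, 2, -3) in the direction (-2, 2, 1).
-20/3 - 4*exp(-2)/3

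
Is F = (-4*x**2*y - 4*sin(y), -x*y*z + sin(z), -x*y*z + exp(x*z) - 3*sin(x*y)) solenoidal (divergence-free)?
No, ∇·F = x*(-9*y - z + exp(x*z))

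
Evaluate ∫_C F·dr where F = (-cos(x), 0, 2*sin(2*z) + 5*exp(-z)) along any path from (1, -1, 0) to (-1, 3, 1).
-5*exp(-1) - cos(2) + 2*sin(1) + 6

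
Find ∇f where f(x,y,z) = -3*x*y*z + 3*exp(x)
(-3*y*z + 3*exp(x), -3*x*z, -3*x*y)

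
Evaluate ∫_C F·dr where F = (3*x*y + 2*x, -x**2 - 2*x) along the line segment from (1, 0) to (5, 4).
140/3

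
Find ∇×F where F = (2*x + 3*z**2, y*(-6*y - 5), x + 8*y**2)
(16*y, 6*z - 1, 0)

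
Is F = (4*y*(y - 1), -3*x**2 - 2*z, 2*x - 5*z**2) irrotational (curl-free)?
No, ∇×F = (2, -2, -6*x - 8*y + 4)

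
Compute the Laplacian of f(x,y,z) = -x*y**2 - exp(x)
-2*x - exp(x)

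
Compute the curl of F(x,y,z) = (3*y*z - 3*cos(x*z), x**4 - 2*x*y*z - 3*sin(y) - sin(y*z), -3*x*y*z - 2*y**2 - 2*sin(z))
(2*x*y - 3*x*z + y*cos(y*z) - 4*y, 3*x*sin(x*z) + 3*y*z + 3*y, 4*x**3 - 2*y*z - 3*z)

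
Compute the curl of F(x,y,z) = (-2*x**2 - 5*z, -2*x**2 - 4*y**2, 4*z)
(0, -5, -4*x)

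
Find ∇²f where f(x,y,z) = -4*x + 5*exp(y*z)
5*(y**2 + z**2)*exp(y*z)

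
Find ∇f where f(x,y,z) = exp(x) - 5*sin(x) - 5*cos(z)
(exp(x) - 5*cos(x), 0, 5*sin(z))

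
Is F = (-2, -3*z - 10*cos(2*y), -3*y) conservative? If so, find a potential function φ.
Yes, F is conservative. φ = -2*x - 3*y*z - 5*sin(2*y)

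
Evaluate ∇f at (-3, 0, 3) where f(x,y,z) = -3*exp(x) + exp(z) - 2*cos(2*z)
(-3*exp(-3), 0, 4*sin(6) + exp(3))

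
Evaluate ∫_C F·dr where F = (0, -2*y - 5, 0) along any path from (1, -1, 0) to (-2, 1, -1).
-10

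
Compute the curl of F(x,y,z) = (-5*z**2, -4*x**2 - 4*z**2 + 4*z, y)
(8*z - 3, -10*z, -8*x)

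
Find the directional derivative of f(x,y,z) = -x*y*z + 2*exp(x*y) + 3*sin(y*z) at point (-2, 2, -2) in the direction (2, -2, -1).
2*cos(4) + 16*exp(-4)/3 + 4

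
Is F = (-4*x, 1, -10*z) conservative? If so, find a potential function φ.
Yes, F is conservative. φ = -2*x**2 + y - 5*z**2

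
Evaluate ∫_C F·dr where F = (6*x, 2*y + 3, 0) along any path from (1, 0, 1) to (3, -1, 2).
22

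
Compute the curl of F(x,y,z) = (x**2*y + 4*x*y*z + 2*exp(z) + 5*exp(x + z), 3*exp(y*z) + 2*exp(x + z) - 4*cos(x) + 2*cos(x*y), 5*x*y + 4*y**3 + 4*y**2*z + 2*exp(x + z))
(5*x + 12*y**2 + 8*y*z - 3*y*exp(y*z) - 2*exp(x + z), 4*x*y - 5*y + 2*exp(z) + 3*exp(x + z), -x**2 - 4*x*z - 2*y*sin(x*y) + 2*exp(x + z) + 4*sin(x))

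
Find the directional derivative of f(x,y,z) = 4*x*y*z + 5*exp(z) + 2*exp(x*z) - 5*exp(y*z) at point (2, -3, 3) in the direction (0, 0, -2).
-4*exp(6) - 5*exp(3) - 15*exp(-9) + 24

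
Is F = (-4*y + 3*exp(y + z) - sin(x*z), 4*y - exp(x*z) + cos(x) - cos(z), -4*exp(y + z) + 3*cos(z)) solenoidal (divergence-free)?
No, ∇·F = -z*cos(x*z) - 4*exp(y + z) - 3*sin(z) + 4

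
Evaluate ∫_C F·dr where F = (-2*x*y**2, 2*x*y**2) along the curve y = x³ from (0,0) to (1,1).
7/20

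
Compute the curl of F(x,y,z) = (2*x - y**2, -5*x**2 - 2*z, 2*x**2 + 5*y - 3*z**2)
(7, -4*x, -10*x + 2*y)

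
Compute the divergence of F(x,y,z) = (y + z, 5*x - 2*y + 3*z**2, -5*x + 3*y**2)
-2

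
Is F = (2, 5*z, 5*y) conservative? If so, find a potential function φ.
Yes, F is conservative. φ = 2*x + 5*y*z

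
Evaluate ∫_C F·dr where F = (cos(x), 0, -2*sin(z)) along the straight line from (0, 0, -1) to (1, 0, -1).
sin(1)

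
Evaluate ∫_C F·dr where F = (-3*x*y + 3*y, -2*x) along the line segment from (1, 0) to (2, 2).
-8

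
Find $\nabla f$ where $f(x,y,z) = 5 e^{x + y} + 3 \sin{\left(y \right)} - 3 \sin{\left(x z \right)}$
(-3*z*cos(x*z) + 5*exp(x + y), 5*exp(x + y) + 3*cos(y), -3*x*cos(x*z))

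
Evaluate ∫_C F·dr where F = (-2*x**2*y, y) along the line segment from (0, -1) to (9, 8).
-2763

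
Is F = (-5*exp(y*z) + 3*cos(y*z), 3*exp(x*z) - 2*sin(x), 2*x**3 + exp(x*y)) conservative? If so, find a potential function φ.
No, ∇×F = (x*(exp(x*y) - 3*exp(x*z)), -6*x**2 - y*exp(x*y) - 5*y*exp(y*z) - 3*y*sin(y*z), 3*z*exp(x*z) + 5*z*exp(y*z) + 3*z*sin(y*z) - 2*cos(x)) ≠ 0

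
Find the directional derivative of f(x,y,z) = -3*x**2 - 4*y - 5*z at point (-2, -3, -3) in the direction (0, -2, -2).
9*sqrt(2)/2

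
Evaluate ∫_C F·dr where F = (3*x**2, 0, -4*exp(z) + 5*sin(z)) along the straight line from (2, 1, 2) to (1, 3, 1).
-4*E - 7 - 5*cos(1) + 5*cos(2) + 4*exp(2)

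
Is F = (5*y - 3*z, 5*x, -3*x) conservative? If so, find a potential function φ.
Yes, F is conservative. φ = x*(5*y - 3*z)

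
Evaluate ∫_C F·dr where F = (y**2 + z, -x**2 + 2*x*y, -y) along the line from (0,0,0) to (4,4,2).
128/3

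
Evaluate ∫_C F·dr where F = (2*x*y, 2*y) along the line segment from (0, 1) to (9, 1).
81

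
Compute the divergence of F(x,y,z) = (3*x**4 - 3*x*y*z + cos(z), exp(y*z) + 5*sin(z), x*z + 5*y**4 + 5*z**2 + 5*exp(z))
12*x**3 + x - 3*y*z + z*exp(y*z) + 10*z + 5*exp(z)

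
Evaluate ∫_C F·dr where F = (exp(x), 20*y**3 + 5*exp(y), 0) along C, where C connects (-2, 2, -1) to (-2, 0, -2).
-75 - 5*exp(2)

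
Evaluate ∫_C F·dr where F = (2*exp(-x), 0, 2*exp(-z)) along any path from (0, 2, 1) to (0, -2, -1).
-4*sinh(1)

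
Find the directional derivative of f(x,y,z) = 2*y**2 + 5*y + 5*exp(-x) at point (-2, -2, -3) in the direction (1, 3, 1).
sqrt(11)*(-5*exp(2) - 9)/11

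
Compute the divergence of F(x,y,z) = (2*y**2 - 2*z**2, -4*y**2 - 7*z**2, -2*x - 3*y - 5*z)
-8*y - 5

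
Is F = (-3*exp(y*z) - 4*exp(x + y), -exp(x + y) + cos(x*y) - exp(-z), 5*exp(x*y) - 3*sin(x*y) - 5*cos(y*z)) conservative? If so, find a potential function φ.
No, ∇×F = (5*x*exp(x*y) - 3*x*cos(x*y) + 5*z*sin(y*z) - exp(-z), y*(-5*exp(x*y) - 3*exp(y*z) + 3*cos(x*y)), -y*sin(x*y) + 3*z*exp(y*z) + 3*exp(x + y)) ≠ 0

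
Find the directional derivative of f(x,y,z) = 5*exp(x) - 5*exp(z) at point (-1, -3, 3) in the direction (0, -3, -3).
5*sqrt(2)*exp(3)/2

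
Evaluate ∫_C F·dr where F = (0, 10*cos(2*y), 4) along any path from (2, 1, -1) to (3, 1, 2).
12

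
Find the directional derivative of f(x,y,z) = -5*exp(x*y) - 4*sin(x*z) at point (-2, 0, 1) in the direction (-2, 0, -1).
0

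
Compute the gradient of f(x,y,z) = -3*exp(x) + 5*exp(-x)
(2*sinh(x) - 8*cosh(x), 0, 0)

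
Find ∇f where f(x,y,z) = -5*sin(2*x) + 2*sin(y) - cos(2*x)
(2*sin(2*x) - 10*cos(2*x), 2*cos(y), 0)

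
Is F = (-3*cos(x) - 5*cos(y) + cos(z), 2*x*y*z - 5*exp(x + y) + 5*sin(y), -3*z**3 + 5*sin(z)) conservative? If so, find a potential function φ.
No, ∇×F = (-2*x*y, -sin(z), 2*y*z - 5*exp(x + y) - 5*sin(y)) ≠ 0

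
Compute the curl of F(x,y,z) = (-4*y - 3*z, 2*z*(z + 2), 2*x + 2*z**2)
(-4*z - 4, -5, 4)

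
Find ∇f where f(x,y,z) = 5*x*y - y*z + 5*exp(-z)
(5*y, 5*x - z, -y - 5*exp(-z))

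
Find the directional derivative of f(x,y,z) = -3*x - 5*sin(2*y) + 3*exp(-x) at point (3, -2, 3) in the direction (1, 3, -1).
-3*sqrt(11)*(10*exp(3)*cos(4) + 1 + exp(3))*exp(-3)/11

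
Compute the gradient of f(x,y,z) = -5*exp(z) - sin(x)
(-cos(x), 0, -5*exp(z))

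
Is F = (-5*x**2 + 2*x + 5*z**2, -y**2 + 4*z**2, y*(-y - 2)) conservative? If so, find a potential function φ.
No, ∇×F = (-2*y - 8*z - 2, 10*z, 0) ≠ 0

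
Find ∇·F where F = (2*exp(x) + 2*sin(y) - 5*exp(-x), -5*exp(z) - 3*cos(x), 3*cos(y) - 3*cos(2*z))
2*exp(x) + 6*sin(2*z) + 5*exp(-x)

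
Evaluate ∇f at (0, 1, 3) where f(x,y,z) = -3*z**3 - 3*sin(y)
(0, -3*cos(1), -81)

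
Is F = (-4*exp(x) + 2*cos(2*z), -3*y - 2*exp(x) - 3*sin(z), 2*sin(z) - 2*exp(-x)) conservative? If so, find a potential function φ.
No, ∇×F = (3*cos(z), -4*sin(2*z) - 2*exp(-x), -2*exp(x)) ≠ 0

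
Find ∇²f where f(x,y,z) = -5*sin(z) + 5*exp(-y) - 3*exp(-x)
5*sin(z) + 5*exp(-y) - 3*exp(-x)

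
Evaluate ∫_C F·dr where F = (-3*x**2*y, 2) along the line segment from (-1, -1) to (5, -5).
514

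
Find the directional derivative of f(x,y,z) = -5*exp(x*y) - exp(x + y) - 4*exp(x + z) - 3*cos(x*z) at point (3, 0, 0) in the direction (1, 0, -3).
7*sqrt(10)*exp(3)/10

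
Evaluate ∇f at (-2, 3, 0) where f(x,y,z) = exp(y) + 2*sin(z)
(0, exp(3), 2)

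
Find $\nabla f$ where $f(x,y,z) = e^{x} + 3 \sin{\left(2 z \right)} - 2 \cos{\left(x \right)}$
(exp(x) + 2*sin(x), 0, 6*cos(2*z))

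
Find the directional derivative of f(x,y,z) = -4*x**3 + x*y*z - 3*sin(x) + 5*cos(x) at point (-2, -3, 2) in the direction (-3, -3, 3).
sqrt(3)*(-5*sin(2) + 3*cos(2) + 64)/3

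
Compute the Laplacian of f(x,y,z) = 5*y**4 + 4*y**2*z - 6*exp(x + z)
60*y**2 + 8*z - 12*exp(x + z)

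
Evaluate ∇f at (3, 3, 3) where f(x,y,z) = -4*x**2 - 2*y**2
(-24, -12, 0)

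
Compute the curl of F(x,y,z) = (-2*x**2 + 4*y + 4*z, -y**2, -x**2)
(0, 2*x + 4, -4)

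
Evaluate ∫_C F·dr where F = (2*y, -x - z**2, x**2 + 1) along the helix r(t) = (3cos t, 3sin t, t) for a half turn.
-2*pi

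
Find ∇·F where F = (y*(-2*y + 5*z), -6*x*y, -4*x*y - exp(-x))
-6*x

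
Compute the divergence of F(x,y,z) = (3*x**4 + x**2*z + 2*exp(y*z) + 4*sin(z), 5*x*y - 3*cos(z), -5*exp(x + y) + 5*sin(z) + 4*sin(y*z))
12*x**3 + 2*x*z + 5*x + 4*y*cos(y*z) + 5*cos(z)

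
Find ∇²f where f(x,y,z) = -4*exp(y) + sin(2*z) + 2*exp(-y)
-4*exp(y) - 4*sin(2*z) + 2*exp(-y)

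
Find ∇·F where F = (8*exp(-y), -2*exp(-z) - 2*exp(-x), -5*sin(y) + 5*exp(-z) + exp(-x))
-5*exp(-z)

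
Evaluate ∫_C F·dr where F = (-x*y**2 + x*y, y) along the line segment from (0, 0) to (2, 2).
2/3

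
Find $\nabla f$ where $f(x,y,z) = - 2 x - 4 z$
(-2, 0, -4)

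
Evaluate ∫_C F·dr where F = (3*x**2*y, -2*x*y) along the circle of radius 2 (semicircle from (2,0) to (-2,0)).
-6*pi - 32/3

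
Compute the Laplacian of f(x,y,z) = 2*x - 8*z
0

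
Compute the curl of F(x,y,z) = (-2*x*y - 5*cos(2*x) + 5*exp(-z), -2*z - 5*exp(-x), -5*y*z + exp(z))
(2 - 5*z, -5*exp(-z), 2*x + 5*exp(-x))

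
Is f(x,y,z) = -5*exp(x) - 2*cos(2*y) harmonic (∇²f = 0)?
No, ∇²f = -5*exp(x) + 8*cos(2*y)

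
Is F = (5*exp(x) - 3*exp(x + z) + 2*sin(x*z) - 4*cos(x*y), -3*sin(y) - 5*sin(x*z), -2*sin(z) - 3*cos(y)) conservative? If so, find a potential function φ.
No, ∇×F = (5*x*cos(x*z) + 3*sin(y), 2*x*cos(x*z) - 3*exp(x + z), -4*x*sin(x*y) - 5*z*cos(x*z)) ≠ 0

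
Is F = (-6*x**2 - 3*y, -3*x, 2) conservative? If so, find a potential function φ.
Yes, F is conservative. φ = -2*x**3 - 3*x*y + 2*z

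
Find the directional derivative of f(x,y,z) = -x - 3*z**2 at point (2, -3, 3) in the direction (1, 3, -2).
5*sqrt(14)/2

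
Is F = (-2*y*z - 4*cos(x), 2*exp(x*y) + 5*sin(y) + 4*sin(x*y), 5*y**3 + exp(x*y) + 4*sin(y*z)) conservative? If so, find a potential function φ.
No, ∇×F = (x*exp(x*y) + 15*y**2 + 4*z*cos(y*z), y*(-exp(x*y) - 2), 2*y*exp(x*y) + 4*y*cos(x*y) + 2*z) ≠ 0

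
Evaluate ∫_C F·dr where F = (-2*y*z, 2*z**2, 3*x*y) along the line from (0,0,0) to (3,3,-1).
-1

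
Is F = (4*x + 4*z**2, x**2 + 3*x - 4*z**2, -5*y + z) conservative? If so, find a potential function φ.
No, ∇×F = (8*z - 5, 8*z, 2*x + 3) ≠ 0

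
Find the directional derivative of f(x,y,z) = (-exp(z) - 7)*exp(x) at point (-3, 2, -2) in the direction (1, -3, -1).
-7*sqrt(11)*exp(-3)/11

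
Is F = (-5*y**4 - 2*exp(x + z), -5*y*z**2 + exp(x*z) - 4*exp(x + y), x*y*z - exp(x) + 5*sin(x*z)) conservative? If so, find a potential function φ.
No, ∇×F = (x*z - x*exp(x*z) + 10*y*z, -y*z - 5*z*cos(x*z) + exp(x) - 2*exp(x + z), 20*y**3 + z*exp(x*z) - 4*exp(x + y)) ≠ 0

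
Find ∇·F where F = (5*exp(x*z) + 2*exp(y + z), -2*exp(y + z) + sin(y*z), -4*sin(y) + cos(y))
5*z*exp(x*z) + z*cos(y*z) - 2*exp(y + z)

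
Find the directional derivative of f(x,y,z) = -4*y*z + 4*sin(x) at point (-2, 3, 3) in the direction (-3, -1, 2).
-6*sqrt(14)*(cos(2) + 1)/7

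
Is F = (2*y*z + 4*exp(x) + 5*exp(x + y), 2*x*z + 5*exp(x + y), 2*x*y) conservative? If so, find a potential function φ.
Yes, F is conservative. φ = 2*x*y*z + 4*exp(x) + 5*exp(x + y)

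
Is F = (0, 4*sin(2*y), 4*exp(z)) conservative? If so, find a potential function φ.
Yes, F is conservative. φ = 4*exp(z) - 2*cos(2*y)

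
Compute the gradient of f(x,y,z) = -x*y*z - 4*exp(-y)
(-y*z, -x*z + 4*exp(-y), -x*y)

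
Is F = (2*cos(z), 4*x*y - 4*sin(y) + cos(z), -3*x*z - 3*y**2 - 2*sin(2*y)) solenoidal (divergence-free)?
No, ∇·F = x - 4*cos(y)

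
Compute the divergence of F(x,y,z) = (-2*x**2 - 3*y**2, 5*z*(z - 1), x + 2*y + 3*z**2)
-4*x + 6*z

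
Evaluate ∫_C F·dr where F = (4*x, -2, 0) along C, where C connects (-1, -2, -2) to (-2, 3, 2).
-4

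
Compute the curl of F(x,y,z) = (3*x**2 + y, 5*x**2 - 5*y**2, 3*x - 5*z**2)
(0, -3, 10*x - 1)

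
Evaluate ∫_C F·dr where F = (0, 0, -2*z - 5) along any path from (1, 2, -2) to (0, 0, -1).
-2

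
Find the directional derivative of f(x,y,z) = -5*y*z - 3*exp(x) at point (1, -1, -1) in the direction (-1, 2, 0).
sqrt(5)*(3*E + 10)/5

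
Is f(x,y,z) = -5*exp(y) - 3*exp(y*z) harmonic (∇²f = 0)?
No, ∇²f = -3*y**2*exp(y*z) - 3*z**2*exp(y*z) - 5*exp(y)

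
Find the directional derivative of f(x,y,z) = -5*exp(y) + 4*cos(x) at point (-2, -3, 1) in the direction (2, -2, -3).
2*sqrt(17)*(5 + 4*exp(3)*sin(2))*exp(-3)/17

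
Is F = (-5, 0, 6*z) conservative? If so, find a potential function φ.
Yes, F is conservative. φ = -5*x + 3*z**2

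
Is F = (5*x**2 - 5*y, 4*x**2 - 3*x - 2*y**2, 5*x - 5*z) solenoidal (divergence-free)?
No, ∇·F = 10*x - 4*y - 5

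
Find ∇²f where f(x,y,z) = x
0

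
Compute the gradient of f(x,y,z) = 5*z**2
(0, 0, 10*z)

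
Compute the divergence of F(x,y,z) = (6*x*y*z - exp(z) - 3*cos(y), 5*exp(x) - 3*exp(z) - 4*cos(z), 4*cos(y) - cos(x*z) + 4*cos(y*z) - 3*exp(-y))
x*sin(x*z) + 6*y*z - 4*y*sin(y*z)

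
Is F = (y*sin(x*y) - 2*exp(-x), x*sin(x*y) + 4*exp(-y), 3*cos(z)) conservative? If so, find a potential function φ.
Yes, F is conservative. φ = 3*sin(z) - cos(x*y) - 4*exp(-y) + 2*exp(-x)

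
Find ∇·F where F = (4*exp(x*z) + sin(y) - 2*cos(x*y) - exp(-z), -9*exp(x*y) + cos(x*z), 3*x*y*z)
3*x*y - 9*x*exp(x*y) + 2*y*sin(x*y) + 4*z*exp(x*z)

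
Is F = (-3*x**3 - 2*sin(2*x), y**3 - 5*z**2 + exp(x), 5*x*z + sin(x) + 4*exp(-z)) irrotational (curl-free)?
No, ∇×F = (10*z, -5*z - cos(x), exp(x))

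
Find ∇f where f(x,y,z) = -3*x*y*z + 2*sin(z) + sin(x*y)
(y*(-3*z + cos(x*y)), x*(-3*z + cos(x*y)), -3*x*y + 2*cos(z))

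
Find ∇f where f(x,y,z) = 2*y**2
(0, 4*y, 0)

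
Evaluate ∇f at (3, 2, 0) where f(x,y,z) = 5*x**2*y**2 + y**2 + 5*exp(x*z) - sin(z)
(120, 184, 14)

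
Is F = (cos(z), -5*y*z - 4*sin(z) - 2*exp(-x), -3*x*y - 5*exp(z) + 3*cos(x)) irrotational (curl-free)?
No, ∇×F = (-3*x + 5*y + 4*cos(z), 3*y + 3*sin(x) - sin(z), 2*exp(-x))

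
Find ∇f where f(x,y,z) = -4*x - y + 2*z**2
(-4, -1, 4*z)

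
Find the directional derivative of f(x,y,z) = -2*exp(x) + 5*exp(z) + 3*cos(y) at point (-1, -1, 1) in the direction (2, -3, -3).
-sqrt(22)*(4 + 9*E*sin(1) + 15*exp(2))*exp(-1)/22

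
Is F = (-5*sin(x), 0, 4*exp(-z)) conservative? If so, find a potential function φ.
Yes, F is conservative. φ = 5*cos(x) - 4*exp(-z)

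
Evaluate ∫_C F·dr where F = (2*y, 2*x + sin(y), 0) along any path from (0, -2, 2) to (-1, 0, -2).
-1 + cos(2)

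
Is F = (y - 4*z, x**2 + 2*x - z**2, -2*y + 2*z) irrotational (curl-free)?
No, ∇×F = (2*z - 2, -4, 2*x + 1)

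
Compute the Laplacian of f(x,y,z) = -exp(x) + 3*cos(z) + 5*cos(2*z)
-exp(x) - 3*cos(z) - 20*cos(2*z)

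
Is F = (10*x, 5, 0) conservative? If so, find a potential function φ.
Yes, F is conservative. φ = 5*x**2 + 5*y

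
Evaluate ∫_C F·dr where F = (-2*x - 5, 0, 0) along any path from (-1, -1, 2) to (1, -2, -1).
-10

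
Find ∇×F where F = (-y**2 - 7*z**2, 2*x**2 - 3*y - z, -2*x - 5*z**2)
(1, 2 - 14*z, 4*x + 2*y)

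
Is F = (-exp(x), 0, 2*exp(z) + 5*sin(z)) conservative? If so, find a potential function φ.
Yes, F is conservative. φ = -exp(x) + 2*exp(z) - 5*cos(z)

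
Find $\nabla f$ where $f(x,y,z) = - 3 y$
(0, -3, 0)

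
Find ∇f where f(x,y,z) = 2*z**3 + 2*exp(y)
(0, 2*exp(y), 6*z**2)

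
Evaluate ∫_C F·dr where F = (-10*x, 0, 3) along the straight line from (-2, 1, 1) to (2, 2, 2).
3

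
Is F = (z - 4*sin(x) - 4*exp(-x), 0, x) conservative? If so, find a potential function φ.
Yes, F is conservative. φ = x*z + 4*cos(x) + 4*exp(-x)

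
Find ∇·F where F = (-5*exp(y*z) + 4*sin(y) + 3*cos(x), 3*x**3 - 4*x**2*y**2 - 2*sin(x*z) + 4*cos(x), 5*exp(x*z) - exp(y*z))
-8*x**2*y + 5*x*exp(x*z) - y*exp(y*z) - 3*sin(x)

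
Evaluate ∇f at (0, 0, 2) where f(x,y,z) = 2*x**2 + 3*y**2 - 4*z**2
(0, 0, -16)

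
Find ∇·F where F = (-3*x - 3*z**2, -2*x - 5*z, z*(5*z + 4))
10*z + 1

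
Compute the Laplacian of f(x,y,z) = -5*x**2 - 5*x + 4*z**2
-2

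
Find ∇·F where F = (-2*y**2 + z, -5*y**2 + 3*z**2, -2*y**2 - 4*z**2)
-10*y - 8*z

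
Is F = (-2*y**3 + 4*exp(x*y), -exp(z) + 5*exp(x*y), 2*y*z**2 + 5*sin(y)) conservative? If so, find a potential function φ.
No, ∇×F = (2*z**2 + exp(z) + 5*cos(y), 0, -4*x*exp(x*y) + 6*y**2 + 5*y*exp(x*y)) ≠ 0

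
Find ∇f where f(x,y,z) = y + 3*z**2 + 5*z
(0, 1, 6*z + 5)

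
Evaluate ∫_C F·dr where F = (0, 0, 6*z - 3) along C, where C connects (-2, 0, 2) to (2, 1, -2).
12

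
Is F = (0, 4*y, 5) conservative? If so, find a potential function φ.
Yes, F is conservative. φ = 2*y**2 + 5*z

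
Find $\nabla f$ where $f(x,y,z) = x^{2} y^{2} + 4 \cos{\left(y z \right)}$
(2*x*y**2, 2*x**2*y - 4*z*sin(y*z), -4*y*sin(y*z))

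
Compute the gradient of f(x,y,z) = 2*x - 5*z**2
(2, 0, -10*z)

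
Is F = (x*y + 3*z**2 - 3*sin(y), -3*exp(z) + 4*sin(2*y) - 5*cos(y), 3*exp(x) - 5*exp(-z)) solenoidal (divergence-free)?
No, ∇·F = y + 5*sin(y) + 8*cos(2*y) + 5*exp(-z)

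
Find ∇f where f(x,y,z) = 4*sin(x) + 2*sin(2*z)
(4*cos(x), 0, 4*cos(2*z))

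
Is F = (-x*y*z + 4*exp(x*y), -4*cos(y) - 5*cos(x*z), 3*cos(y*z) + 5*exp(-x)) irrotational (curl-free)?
No, ∇×F = (-5*x*sin(x*z) - 3*z*sin(y*z), -x*y + 5*exp(-x), x*z - 4*x*exp(x*y) + 5*z*sin(x*z))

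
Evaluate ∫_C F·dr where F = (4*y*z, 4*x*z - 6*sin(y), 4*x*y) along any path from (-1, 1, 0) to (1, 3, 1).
6*cos(3) - 6*cos(1) + 12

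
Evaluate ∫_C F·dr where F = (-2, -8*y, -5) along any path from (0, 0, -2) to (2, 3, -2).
-40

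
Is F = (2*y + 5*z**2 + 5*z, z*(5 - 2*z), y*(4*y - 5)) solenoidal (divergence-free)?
Yes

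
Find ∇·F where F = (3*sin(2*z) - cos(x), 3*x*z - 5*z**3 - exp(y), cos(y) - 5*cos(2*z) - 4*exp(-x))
-exp(y) + sin(x) + 10*sin(2*z)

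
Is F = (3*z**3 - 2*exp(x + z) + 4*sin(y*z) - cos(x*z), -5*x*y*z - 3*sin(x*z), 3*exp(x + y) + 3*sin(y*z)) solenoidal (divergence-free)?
No, ∇·F = -5*x*z + 3*y*cos(y*z) + z*sin(x*z) - 2*exp(x + z)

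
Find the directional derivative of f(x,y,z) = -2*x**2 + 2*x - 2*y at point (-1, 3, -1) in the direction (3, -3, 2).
12*sqrt(22)/11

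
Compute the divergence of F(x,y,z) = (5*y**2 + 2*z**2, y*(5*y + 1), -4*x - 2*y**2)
10*y + 1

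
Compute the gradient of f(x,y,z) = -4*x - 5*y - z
(-4, -5, -1)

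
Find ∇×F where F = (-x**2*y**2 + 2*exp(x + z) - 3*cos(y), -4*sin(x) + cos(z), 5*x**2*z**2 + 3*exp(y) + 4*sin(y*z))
(4*z*cos(y*z) + 3*exp(y) + sin(z), -10*x*z**2 + 2*exp(x + z), 2*x**2*y - 3*sin(y) - 4*cos(x))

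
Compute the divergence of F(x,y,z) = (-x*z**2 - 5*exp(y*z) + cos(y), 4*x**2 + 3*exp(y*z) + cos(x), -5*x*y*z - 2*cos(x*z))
-5*x*y + 2*x*sin(x*z) - z**2 + 3*z*exp(y*z)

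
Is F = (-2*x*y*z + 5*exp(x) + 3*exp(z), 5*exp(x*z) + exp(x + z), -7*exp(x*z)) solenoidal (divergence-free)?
No, ∇·F = -7*x*exp(x*z) - 2*y*z + 5*exp(x)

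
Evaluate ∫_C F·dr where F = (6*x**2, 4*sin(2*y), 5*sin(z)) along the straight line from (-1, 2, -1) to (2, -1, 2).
2*cos(4) + 5*cos(1) - 7*cos(2) + 18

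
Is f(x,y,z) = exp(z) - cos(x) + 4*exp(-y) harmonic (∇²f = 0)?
No, ∇²f = exp(z) + cos(x) + 4*exp(-y)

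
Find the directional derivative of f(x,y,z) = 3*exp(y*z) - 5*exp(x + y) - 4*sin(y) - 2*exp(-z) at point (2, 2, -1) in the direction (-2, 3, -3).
-sqrt(22)*(12*exp(2)*cos(2) + 27 + 6*exp(3) + 5*exp(6))*exp(-2)/22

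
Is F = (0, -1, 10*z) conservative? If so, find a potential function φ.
Yes, F is conservative. φ = -y + 5*z**2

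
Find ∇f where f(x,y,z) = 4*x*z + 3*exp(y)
(4*z, 3*exp(y), 4*x)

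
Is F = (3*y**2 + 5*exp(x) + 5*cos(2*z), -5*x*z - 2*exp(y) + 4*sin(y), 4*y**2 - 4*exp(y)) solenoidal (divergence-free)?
No, ∇·F = 5*exp(x) - 2*exp(y) + 4*cos(y)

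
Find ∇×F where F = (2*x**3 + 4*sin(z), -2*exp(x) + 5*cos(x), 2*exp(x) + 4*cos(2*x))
(0, -2*exp(x) + 8*sin(2*x) + 4*cos(z), -2*exp(x) - 5*sin(x))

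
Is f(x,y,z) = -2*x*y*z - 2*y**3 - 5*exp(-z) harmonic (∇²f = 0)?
No, ∇²f = -12*y - 5*exp(-z)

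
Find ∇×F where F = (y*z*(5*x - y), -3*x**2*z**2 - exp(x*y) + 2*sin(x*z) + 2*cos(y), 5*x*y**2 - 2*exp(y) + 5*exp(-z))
(6*x**2*z + 10*x*y - 2*x*cos(x*z) - 2*exp(y), y*(5*x - 6*y), -6*x*z**2 - 5*x*z + 2*y*z - y*exp(x*y) + 2*z*cos(x*z))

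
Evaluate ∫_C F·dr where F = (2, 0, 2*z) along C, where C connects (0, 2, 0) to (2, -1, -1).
5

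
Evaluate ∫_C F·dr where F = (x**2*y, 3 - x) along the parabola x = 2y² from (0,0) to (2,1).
97/21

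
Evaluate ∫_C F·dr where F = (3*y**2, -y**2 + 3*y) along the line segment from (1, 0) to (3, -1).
23/6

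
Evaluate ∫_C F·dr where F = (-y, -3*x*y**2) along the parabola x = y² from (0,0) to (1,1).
-19/15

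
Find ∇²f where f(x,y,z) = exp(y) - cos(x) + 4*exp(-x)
exp(y) + cos(x) + 4*exp(-x)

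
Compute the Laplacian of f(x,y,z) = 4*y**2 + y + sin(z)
8 - sin(z)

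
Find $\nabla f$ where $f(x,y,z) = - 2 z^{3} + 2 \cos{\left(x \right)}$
(-2*sin(x), 0, -6*z**2)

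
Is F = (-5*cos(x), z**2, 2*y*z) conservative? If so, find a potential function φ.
Yes, F is conservative. φ = y*z**2 - 5*sin(x)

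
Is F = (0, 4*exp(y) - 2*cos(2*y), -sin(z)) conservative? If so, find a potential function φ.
Yes, F is conservative. φ = 4*exp(y) - sin(2*y) + cos(z)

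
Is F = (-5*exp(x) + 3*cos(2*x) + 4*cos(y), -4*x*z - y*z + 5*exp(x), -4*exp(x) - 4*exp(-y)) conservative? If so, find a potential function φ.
No, ∇×F = (4*x + y + 4*exp(-y), 4*exp(x), -4*z + 5*exp(x) + 4*sin(y)) ≠ 0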